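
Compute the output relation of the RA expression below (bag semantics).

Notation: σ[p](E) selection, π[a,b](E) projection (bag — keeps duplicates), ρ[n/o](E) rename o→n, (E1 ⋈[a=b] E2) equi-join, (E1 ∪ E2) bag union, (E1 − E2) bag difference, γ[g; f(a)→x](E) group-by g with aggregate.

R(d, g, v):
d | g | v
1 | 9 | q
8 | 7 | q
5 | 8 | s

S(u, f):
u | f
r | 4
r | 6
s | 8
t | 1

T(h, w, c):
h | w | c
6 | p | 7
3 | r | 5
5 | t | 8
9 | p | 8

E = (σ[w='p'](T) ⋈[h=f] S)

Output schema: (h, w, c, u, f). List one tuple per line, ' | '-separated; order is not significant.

Subexpression sizes:
  T → 4
  σ[w='p'](T) → 2
  S → 4
  (σ[w='p'](T) ⋈[h=f] S) → 1

== RESULT ==
h | w | c | u | f
6 | p | 7 | r | 6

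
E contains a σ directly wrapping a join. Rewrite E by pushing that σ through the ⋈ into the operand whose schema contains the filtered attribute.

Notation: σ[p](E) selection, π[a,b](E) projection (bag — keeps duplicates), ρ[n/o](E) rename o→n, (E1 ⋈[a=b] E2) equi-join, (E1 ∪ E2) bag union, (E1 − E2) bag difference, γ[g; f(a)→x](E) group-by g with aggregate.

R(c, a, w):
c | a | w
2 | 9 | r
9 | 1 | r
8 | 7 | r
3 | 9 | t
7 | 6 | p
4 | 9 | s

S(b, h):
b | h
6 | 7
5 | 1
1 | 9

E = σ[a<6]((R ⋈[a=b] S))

σ filters on a, owned by the left side.
E' = (σ[a<6](R) ⋈[a=b] S)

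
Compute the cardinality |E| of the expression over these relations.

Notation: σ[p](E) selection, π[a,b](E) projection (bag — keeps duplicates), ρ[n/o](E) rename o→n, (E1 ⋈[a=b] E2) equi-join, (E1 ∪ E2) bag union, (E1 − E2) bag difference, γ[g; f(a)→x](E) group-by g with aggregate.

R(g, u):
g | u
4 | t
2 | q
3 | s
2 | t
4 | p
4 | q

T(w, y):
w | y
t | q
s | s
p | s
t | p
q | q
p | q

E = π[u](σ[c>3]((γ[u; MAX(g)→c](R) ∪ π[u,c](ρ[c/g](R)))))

Row counts bottom-up:
  R → 6
  γ[u; MAX(g)→c](R) → 4
  R → 6
  ρ[c/g](R) → 6
  π[u,c](ρ[c/g](R)) → 6
  (γ[u; MAX(g)→c](R) ∪ π[u,c](ρ[c/g](R))) → 10
  σ[c>3]((γ[u; MAX(g)→c](R) ∪ π[u,c](ρ[c/g](R)))) → 6
  π[u](σ[c>3]((γ[u; MAX(g)→c](R) ∪ π[u,c](ρ[c/g](R))))) → 6

|E| = 6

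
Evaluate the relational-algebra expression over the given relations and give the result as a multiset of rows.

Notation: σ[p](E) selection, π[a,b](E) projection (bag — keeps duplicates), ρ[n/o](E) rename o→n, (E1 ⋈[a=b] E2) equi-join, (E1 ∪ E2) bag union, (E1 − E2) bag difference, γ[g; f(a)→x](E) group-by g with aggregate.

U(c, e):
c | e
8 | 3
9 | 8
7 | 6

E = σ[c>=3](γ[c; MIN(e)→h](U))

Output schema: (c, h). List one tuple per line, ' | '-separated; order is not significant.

Row counts bottom-up:
  U → 3
  γ[c; MIN(e)→h](U) → 3
  σ[c>=3](γ[c; MIN(e)→h](U)) → 3

== RESULT ==
c | h
7 | 6
8 | 3
9 | 8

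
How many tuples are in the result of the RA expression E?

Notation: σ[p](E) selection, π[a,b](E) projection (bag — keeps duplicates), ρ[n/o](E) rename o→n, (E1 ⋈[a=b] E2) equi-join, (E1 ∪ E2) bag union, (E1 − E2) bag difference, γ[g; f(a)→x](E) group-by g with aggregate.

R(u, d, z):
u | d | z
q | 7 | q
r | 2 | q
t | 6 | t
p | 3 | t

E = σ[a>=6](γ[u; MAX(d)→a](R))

Stepwise |·|:
  R → 4
  γ[u; MAX(d)→a](R) → 4
  σ[a>=6](γ[u; MAX(d)→a](R)) → 2

|E| = 2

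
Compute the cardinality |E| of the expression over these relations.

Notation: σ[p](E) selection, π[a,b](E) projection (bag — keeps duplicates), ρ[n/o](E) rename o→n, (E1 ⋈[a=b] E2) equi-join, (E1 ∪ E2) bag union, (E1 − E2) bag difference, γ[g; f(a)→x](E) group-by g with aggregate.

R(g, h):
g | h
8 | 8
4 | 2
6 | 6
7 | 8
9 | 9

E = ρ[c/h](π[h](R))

Row counts bottom-up:
  R → 5
  π[h](R) → 5
  ρ[c/h](π[h](R)) → 5

|E| = 5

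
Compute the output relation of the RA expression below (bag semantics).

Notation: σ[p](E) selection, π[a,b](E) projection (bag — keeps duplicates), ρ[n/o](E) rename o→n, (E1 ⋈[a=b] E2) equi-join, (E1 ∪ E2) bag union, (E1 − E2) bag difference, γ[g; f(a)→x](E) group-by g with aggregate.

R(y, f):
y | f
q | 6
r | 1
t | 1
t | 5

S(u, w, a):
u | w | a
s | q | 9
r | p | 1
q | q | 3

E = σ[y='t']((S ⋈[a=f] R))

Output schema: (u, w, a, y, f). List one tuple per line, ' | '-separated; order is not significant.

Row counts bottom-up:
  S → 3
  R → 4
  (S ⋈[a=f] R) → 2
  σ[y='t']((S ⋈[a=f] R)) → 1

== RESULT ==
u | w | a | y | f
r | p | 1 | t | 1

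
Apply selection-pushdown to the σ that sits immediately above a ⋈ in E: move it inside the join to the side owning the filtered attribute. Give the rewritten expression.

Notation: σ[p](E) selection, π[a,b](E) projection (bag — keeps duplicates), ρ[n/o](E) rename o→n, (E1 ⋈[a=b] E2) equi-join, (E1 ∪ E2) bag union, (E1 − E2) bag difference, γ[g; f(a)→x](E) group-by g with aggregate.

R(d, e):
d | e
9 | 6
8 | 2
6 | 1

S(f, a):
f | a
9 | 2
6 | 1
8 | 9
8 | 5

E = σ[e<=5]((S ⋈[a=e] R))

σ filters on e, owned by the right side.
E' = (S ⋈[a=e] σ[e<=5](R))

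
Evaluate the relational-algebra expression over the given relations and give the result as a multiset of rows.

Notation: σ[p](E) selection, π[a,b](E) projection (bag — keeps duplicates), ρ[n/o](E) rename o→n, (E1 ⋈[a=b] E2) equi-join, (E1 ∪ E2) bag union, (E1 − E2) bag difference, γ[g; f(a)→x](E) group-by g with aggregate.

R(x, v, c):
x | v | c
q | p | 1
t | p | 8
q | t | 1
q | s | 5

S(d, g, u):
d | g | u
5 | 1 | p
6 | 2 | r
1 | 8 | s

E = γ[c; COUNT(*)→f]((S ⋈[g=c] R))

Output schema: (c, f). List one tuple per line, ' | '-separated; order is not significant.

Row counts bottom-up:
  S → 3
  R → 4
  (S ⋈[g=c] R) → 3
  γ[c; COUNT(*)→f]((S ⋈[g=c] R)) → 2

== RESULT ==
c | f
1 | 2
8 | 1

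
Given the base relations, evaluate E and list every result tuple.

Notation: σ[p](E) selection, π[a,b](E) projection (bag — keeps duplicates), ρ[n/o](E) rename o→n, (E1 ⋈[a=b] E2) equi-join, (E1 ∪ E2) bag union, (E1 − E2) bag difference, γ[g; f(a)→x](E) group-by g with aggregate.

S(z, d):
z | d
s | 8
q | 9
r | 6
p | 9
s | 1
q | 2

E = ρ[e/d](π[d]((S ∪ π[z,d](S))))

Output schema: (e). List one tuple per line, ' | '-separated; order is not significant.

Row counts bottom-up:
  S → 6
  S → 6
  π[z,d](S) → 6
  (S ∪ π[z,d](S)) → 12
  π[d]((S ∪ π[z,d](S))) → 12
  ρ[e/d](π[d]((S ∪ π[z,d](S)))) → 12

== RESULT ==
e
1
1
2
2
6
6
8
8
9
9
9
9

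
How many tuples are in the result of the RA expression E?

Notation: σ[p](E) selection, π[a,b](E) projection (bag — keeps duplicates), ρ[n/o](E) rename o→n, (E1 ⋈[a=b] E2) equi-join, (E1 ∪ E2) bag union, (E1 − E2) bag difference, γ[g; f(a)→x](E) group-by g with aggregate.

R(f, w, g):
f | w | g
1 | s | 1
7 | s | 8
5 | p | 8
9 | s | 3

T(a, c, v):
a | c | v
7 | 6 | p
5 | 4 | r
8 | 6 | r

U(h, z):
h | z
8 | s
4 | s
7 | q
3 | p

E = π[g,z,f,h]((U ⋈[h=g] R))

Subexpression sizes:
  U → 4
  R → 4
  (U ⋈[h=g] R) → 3
  π[g,z,f,h]((U ⋈[h=g] R)) → 3

|E| = 3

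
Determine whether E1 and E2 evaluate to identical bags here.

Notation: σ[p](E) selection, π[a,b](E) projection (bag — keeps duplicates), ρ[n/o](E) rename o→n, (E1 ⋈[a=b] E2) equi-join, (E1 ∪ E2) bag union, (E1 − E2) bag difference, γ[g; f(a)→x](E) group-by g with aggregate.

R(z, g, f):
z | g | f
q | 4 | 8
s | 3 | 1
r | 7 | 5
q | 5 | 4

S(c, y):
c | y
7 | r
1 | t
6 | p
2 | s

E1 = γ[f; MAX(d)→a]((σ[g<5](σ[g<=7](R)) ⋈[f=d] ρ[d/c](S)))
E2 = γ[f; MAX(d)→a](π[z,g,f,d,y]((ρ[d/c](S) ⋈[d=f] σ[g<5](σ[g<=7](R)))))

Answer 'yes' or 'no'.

E1 per-node cardinality:
  R → 4
  σ[g<=7](R) → 4
  σ[g<5](σ[g<=7](R)) → 2
  S → 4
  ρ[d/c](S) → 4
  (σ[g<5](σ[g<=7](R)) ⋈[f=d] ρ[d/c](S)) → 1
  γ[f; MAX(d)→a]((σ[g<5](σ[g<=7](R)) ⋈[f=d] ρ[d/c](S))) → 1
E2 per-node cardinality:
  S → 4
  ρ[d/c](S) → 4
  R → 4
  σ[g<=7](R) → 4
  σ[g<5](σ[g<=7](R)) → 2
  (ρ[d/c](S) ⋈[d=f] σ[g<5](σ[g<=7](R))) → 1
  π[z,g,f,d,y]((ρ[d/c](S) ⋈[d=f] σ[g<5](σ[g<=7](R)))) → 1
  γ[f; MAX(d)→a](π[z,g,f,d,y]((ρ[d/c](S) ⋈[d=f] σ[g<5](σ[g<=7](R))))) → 1

E1 and E2 produce the same multiset:
f | a
1 | 1

yes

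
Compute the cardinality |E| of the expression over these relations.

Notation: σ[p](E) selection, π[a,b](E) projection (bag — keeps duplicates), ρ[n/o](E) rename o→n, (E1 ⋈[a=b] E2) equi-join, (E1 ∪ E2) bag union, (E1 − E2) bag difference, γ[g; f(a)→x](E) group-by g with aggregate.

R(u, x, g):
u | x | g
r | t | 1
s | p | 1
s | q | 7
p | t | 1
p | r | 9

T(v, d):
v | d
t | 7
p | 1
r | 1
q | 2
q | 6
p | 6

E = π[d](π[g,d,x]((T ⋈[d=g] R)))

Stepwise |·|:
  T → 6
  R → 5
  (T ⋈[d=g] R) → 7
  π[g,d,x]((T ⋈[d=g] R)) → 7
  π[d](π[g,d,x]((T ⋈[d=g] R))) → 7

|E| = 7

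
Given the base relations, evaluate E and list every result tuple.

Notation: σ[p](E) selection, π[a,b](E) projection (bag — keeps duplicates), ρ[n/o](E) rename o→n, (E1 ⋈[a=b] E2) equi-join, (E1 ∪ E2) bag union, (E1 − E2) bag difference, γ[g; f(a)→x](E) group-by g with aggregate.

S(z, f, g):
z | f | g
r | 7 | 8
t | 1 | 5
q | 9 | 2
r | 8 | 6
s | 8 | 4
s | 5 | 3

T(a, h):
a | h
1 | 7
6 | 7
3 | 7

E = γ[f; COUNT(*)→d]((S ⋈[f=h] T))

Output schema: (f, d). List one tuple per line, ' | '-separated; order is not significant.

Row counts bottom-up:
  S → 6
  T → 3
  (S ⋈[f=h] T) → 3
  γ[f; COUNT(*)→d]((S ⋈[f=h] T)) → 1

== RESULT ==
f | d
7 | 3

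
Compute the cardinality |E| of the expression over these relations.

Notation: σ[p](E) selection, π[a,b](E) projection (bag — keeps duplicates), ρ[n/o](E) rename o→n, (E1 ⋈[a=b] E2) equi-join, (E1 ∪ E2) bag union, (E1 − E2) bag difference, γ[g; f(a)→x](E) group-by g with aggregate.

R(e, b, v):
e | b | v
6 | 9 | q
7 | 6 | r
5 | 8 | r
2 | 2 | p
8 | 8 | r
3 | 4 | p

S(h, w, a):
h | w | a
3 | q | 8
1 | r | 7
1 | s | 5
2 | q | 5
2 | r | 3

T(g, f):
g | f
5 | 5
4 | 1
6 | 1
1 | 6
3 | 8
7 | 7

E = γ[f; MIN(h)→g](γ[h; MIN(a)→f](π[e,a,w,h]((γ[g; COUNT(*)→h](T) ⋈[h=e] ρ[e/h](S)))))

Per-node cardinality:
  T → 6
  γ[g; COUNT(*)→h](T) → 6
  S → 5
  ρ[e/h](S) → 5
  (γ[g; COUNT(*)→h](T) ⋈[h=e] ρ[e/h](S)) → 12
  π[e,a,w,h]((γ[g; COUNT(*)→h](T) ⋈[h=e] ρ[e/h](S))) → 12
  γ[h; MIN(a)→f](π[e,a,w,h]((γ[g; COUNT(*)→h](T) ⋈[h=e] ρ[e/h](S)))) → 1
  γ[f; MIN(h)→g](γ[h; MIN(a)→f](π[e,a,w,h]((γ[g; COUNT(*)→h](T) ⋈[h=e] ρ[e/h](S))))) → 1

|E| = 1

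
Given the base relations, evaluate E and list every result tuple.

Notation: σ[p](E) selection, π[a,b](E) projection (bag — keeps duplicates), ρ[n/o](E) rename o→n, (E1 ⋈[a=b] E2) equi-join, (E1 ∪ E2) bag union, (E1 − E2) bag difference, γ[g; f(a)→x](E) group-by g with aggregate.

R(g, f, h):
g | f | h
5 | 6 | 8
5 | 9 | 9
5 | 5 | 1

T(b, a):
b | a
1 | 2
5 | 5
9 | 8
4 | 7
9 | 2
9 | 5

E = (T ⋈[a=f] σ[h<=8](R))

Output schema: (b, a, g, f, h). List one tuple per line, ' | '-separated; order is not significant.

Stepwise |·|:
  T → 6
  R → 3
  σ[h<=8](R) → 2
  (T ⋈[a=f] σ[h<=8](R)) → 2

== RESULT ==
b | a | g | f | h
5 | 5 | 5 | 5 | 1
9 | 5 | 5 | 5 | 1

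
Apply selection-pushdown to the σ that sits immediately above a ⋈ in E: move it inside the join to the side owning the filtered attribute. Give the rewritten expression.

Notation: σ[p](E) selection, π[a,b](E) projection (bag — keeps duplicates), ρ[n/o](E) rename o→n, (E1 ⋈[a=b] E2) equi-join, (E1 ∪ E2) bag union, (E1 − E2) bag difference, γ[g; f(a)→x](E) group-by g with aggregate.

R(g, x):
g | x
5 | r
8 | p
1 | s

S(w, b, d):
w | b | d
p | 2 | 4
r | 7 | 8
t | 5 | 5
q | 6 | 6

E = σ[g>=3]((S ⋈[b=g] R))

σ filters on g, owned by the right side.
E' = (S ⋈[b=g] σ[g>=3](R))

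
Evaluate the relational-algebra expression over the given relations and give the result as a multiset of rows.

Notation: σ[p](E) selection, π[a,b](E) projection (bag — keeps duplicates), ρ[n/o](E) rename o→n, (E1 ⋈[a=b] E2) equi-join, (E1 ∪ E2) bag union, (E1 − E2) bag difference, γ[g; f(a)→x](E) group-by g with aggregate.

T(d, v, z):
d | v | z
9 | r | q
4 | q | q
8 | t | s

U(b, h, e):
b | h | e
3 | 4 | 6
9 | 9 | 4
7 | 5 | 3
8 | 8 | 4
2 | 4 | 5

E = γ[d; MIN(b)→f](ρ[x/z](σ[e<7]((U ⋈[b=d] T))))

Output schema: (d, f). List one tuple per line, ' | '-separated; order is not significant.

Per-node cardinality:
  U → 5
  T → 3
  (U ⋈[b=d] T) → 2
  σ[e<7]((U ⋈[b=d] T)) → 2
  ρ[x/z](σ[e<7]((U ⋈[b=d] T))) → 2
  γ[d; MIN(b)→f](ρ[x/z](σ[e<7]((U ⋈[b=d] T)))) → 2

== RESULT ==
d | f
8 | 8
9 | 9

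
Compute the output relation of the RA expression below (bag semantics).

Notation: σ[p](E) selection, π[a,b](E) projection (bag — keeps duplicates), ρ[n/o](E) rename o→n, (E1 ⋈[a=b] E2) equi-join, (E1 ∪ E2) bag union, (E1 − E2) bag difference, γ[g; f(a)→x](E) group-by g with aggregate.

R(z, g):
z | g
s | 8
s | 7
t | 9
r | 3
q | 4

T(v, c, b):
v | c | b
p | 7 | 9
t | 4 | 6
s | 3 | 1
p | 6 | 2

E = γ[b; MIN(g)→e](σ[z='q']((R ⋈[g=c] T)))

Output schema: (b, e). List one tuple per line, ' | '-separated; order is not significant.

Subexpression sizes:
  R → 5
  T → 4
  (R ⋈[g=c] T) → 3
  σ[z='q']((R ⋈[g=c] T)) → 1
  γ[b; MIN(g)→e](σ[z='q']((R ⋈[g=c] T))) → 1

== RESULT ==
b | e
6 | 4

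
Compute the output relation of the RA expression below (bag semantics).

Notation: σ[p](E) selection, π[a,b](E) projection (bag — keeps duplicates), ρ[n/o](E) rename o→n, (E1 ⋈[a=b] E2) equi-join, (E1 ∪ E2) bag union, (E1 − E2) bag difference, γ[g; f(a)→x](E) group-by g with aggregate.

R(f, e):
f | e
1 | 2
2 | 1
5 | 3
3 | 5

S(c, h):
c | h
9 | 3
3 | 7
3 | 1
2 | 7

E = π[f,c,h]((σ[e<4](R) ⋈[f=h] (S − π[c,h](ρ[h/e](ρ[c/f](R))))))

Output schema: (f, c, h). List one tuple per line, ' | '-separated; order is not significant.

Subexpression sizes:
  R → 4
  σ[e<4](R) → 3
  S → 4
  R → 4
  ρ[c/f](R) → 4
  ρ[h/e](ρ[c/f](R)) → 4
  π[c,h](ρ[h/e](ρ[c/f](R))) → 4
  (S − π[c,h](ρ[h/e](ρ[c/f](R)))) → 4
  (σ[e<4](R) ⋈[f=h] (S − π[c,h](ρ[h/e](ρ[c/f](R))))) → 1
  π[f,c,h]((σ[e<4](R) ⋈[f=h] (S − π[c,h](ρ[h/e](ρ[c/f](R)))))) → 1

== RESULT ==
f | c | h
1 | 3 | 1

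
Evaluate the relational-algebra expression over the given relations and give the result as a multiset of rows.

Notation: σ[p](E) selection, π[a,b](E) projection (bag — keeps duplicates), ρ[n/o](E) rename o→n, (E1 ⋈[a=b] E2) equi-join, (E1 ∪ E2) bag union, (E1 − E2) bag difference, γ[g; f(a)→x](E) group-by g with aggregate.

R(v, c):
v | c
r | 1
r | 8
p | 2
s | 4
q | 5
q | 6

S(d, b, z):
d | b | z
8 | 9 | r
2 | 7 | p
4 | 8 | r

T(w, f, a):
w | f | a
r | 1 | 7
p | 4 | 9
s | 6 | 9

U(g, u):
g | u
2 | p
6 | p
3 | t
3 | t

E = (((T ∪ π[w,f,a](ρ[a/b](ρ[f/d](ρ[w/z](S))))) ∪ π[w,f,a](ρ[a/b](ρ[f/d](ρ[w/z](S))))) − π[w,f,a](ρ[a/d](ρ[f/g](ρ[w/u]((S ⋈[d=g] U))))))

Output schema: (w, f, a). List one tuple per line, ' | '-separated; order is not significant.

Stepwise |·|:
  T → 3
  S → 3
  ρ[w/z](S) → 3
  ρ[f/d](ρ[w/z](S)) → 3
  ρ[a/b](ρ[f/d](ρ[w/z](S))) → 3
  π[w,f,a](ρ[a/b](ρ[f/d](ρ[w/z](S)))) → 3
  (T ∪ π[w,f,a](ρ[a/b](ρ[f/d](ρ[w/z](S))))) → 6
  S → 3
  ρ[w/z](S) → 3
  ρ[f/d](ρ[w/z](S)) → 3
  ρ[a/b](ρ[f/d](ρ[w/z](S))) → 3
  π[w,f,a](ρ[a/b](ρ[f/d](ρ[w/z](S)))) → 3
  ((T ∪ π[w,f,a](ρ[a/b](ρ[f/d](ρ[w/z](S))))) ∪ π[w,f,a](ρ[a/b](ρ[f/d](ρ[w/z](S))))) → 9
  S → 3
  U → 4
  (S ⋈[d=g] U) → 1
  ρ[w/u]((S ⋈[d=g] U)) → 1
  ρ[f/g](ρ[w/u]((S ⋈[d=g] U))) → 1
  ρ[a/d](ρ[f/g](ρ[w/u]((S ⋈[d=g] U)))) → 1
  π[w,f,a](ρ[a/d](ρ[f/g](ρ[w/u]((S ⋈[d=g] U))))) → 1
  (((T ∪ π[w,f,a](ρ[a/b](ρ[f/d](ρ[w/z](S))))) ∪ π[w,f,a](ρ[a/b](ρ[f/d](ρ[w/z](S))))) − π[w,f,a](ρ[a/d](ρ[f/g](ρ[w/u]((S ⋈[d=g] U)))))) → 9

== RESULT ==
w | f | a
p | 2 | 7
p | 2 | 7
p | 4 | 9
r | 1 | 7
r | 4 | 8
r | 4 | 8
r | 8 | 9
r | 8 | 9
s | 6 | 9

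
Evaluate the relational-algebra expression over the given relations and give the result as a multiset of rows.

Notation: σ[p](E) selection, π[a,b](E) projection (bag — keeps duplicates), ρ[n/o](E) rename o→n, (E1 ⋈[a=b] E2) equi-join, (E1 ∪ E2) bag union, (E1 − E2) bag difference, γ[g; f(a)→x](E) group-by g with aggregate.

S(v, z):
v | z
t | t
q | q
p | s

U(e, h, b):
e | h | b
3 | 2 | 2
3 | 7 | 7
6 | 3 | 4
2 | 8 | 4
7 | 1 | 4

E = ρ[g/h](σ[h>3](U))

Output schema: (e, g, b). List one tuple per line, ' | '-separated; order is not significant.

Subexpression sizes:
  U → 5
  σ[h>3](U) → 2
  ρ[g/h](σ[h>3](U)) → 2

== RESULT ==
e | g | b
2 | 8 | 4
3 | 7 | 7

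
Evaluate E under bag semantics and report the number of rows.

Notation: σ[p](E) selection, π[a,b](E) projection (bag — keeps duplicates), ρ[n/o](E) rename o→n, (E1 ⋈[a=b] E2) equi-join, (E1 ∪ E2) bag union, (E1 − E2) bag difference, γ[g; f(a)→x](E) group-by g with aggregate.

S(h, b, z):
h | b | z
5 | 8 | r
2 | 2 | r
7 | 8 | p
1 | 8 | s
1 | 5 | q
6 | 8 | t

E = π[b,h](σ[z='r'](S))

Row counts bottom-up:
  S → 6
  σ[z='r'](S) → 2
  π[b,h](σ[z='r'](S)) → 2

|E| = 2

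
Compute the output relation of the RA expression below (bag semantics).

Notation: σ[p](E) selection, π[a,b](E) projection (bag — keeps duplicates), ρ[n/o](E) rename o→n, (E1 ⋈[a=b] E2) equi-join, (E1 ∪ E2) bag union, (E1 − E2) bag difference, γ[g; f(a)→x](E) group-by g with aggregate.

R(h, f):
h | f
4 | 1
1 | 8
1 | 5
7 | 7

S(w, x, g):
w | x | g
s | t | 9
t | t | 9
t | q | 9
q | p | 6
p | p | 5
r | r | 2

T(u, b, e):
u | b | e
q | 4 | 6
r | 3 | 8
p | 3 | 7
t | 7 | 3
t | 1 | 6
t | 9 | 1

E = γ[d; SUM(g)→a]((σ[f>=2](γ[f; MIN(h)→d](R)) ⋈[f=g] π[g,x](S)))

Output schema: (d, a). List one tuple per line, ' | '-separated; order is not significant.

Stepwise |·|:
  R → 4
  γ[f; MIN(h)→d](R) → 4
  σ[f>=2](γ[f; MIN(h)→d](R)) → 3
  S → 6
  π[g,x](S) → 6
  (σ[f>=2](γ[f; MIN(h)→d](R)) ⋈[f=g] π[g,x](S)) → 1
  γ[d; SUM(g)→a]((σ[f>=2](γ[f; MIN(h)→d](R)) ⋈[f=g] π[g,x](S))) → 1

== RESULT ==
d | a
1 | 5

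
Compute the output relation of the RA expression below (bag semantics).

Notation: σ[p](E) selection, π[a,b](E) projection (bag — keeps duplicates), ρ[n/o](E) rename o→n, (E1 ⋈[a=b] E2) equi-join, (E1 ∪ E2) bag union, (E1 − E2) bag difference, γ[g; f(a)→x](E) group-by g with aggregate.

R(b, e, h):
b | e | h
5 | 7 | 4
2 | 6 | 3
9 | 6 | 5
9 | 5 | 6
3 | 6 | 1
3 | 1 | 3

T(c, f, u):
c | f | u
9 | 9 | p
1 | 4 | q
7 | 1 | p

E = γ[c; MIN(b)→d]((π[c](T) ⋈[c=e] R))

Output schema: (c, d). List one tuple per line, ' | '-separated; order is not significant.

Row counts bottom-up:
  T → 3
  π[c](T) → 3
  R → 6
  (π[c](T) ⋈[c=e] R) → 2
  γ[c; MIN(b)→d]((π[c](T) ⋈[c=e] R)) → 2

== RESULT ==
c | d
1 | 3
7 | 5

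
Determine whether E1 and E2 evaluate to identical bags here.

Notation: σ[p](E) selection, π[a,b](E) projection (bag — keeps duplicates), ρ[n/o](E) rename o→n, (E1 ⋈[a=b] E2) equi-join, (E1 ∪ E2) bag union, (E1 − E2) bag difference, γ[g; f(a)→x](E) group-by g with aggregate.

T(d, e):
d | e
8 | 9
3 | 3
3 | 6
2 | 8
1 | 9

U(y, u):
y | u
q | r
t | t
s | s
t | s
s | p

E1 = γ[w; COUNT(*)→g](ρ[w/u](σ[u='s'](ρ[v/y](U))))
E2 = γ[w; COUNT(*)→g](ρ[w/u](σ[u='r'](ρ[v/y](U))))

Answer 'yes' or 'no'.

E1 stepwise |·|:
  U → 5
  ρ[v/y](U) → 5
  σ[u='s'](ρ[v/y](U)) → 2
  ρ[w/u](σ[u='s'](ρ[v/y](U))) → 2
  γ[w; COUNT(*)→g](ρ[w/u](σ[u='s'](ρ[v/y](U)))) → 1
E2 stepwise |·|:
  U → 5
  ρ[v/y](U) → 5
  σ[u='r'](ρ[v/y](U)) → 1
  ρ[w/u](σ[u='r'](ρ[v/y](U))) → 1
  γ[w; COUNT(*)→g](ρ[w/u](σ[u='r'](ρ[v/y](U)))) → 1

E1 result:
w | g
s | 2
E2 result:
w | g
r | 1
Witness: ('r', 1) appears 0× in E1 but 1× in E2.

no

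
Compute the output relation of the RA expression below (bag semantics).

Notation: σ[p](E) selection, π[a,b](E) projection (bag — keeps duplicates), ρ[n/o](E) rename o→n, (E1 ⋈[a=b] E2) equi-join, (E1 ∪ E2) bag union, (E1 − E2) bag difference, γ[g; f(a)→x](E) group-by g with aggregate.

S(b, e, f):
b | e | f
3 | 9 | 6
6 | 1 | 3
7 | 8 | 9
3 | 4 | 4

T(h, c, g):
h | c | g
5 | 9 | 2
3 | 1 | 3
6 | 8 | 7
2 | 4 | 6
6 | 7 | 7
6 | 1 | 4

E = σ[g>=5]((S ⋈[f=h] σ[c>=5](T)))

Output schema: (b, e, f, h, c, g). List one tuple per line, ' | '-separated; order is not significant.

Row counts bottom-up:
  S → 4
  T → 6
  σ[c>=5](T) → 3
  (S ⋈[f=h] σ[c>=5](T)) → 2
  σ[g>=5]((S ⋈[f=h] σ[c>=5](T))) → 2

== RESULT ==
b | e | f | h | c | g
3 | 9 | 6 | 6 | 7 | 7
3 | 9 | 6 | 6 | 8 | 7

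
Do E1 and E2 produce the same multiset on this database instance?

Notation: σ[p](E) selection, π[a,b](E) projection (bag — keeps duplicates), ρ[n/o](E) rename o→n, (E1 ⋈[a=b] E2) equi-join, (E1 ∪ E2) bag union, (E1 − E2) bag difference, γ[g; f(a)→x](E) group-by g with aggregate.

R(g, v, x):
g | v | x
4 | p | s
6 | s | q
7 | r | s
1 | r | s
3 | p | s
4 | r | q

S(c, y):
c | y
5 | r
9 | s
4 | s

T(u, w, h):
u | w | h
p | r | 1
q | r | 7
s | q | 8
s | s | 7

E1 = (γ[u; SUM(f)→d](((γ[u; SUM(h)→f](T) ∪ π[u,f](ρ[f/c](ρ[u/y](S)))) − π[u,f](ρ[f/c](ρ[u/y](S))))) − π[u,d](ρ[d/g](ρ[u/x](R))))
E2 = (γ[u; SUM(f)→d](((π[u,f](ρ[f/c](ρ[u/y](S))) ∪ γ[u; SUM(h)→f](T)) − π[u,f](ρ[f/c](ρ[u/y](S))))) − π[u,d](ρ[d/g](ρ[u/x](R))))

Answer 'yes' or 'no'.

E1 subexpression sizes:
  T → 4
  γ[u; SUM(h)→f](T) → 3
  S → 3
  ρ[u/y](S) → 3
  ρ[f/c](ρ[u/y](S)) → 3
  π[u,f](ρ[f/c](ρ[u/y](S))) → 3
  (γ[u; SUM(h)→f](T) ∪ π[u,f](ρ[f/c](ρ[u/y](S)))) → 6
  S → 3
  ρ[u/y](S) → 3
  ρ[f/c](ρ[u/y](S)) → 3
  π[u,f](ρ[f/c](ρ[u/y](S))) → 3
  ((γ[u; SUM(h)→f](T) ∪ π[u,f](ρ[f/c](ρ[u/y](S)))) − π[u,f](ρ[f/c](ρ[u/y](S)))) → 3
  γ[u; SUM(f)→d](((γ[u; SUM(h)→f](T) ∪ π[u,f](ρ[f/c](ρ[u/y](S)))) − π[u,f](ρ[f/c](ρ[u/y](S))))) → 3
  R → 6
  ρ[u/x](R) → 6
  ρ[d/g](ρ[u/x](R)) → 6
  π[u,d](ρ[d/g](ρ[u/x](R))) → 6
  (γ[u; SUM(f)→d](((γ[u; SUM(h)→f](T) ∪ π[u,f](ρ[f/c](ρ[u/y](S)))) − π[u,f](ρ[f/c](ρ[u/y](S))))) − π[u,d](ρ[d/g](ρ[u/x](R)))) → 3
E2 subexpression sizes:
  S → 3
  ρ[u/y](S) → 3
  ρ[f/c](ρ[u/y](S)) → 3
  π[u,f](ρ[f/c](ρ[u/y](S))) → 3
  T → 4
  γ[u; SUM(h)→f](T) → 3
  (π[u,f](ρ[f/c](ρ[u/y](S))) ∪ γ[u; SUM(h)→f](T)) → 6
  S → 3
  ρ[u/y](S) → 3
  ρ[f/c](ρ[u/y](S)) → 3
  π[u,f](ρ[f/c](ρ[u/y](S))) → 3
  ((π[u,f](ρ[f/c](ρ[u/y](S))) ∪ γ[u; SUM(h)→f](T)) − π[u,f](ρ[f/c](ρ[u/y](S)))) → 3
  γ[u; SUM(f)→d](((π[u,f](ρ[f/c](ρ[u/y](S))) ∪ γ[u; SUM(h)→f](T)) − π[u,f](ρ[f/c](ρ[u/y](S))))) → 3
  R → 6
  ρ[u/x](R) → 6
  ρ[d/g](ρ[u/x](R)) → 6
  π[u,d](ρ[d/g](ρ[u/x](R))) → 6
  (γ[u; SUM(f)→d](((π[u,f](ρ[f/c](ρ[u/y](S))) ∪ γ[u; SUM(h)→f](T)) − π[u,f](ρ[f/c](ρ[u/y](S))))) − π[u,d](ρ[d/g](ρ[u/x](R)))) → 3

E1 and E2 produce the same multiset:
u | d
p | 1
q | 7
s | 15

yes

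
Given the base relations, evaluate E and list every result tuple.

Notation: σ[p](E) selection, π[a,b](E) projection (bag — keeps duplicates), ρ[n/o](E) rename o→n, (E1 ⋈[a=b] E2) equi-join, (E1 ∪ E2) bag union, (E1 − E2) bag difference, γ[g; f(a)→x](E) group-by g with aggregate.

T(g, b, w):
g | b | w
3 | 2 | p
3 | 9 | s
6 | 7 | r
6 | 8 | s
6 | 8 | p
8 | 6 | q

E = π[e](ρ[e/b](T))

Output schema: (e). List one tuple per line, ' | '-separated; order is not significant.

Stepwise |·|:
  T → 6
  ρ[e/b](T) → 6
  π[e](ρ[e/b](T)) → 6

== RESULT ==
e
2
6
7
8
8
9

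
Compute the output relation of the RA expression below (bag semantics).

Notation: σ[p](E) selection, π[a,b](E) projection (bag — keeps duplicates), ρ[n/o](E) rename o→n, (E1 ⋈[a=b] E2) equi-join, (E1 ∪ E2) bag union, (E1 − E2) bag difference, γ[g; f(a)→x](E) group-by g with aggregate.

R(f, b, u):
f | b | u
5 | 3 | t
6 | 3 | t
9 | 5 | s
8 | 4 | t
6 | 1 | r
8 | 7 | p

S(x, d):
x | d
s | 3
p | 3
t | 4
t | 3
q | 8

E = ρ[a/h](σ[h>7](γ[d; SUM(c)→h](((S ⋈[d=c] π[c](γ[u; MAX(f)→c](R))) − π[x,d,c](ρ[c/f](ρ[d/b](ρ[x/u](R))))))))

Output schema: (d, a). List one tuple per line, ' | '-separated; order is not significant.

Row counts bottom-up:
  S → 5
  R → 6
  γ[u; MAX(f)→c](R) → 4
  π[c](γ[u; MAX(f)→c](R)) → 4
  (S ⋈[d=c] π[c](γ[u; MAX(f)→c](R))) → 2
  R → 6
  ρ[x/u](R) → 6
  ρ[d/b](ρ[x/u](R)) → 6
  ρ[c/f](ρ[d/b](ρ[x/u](R))) → 6
  π[x,d,c](ρ[c/f](ρ[d/b](ρ[x/u](R)))) → 6
  ((S ⋈[d=c] π[c](γ[u; MAX(f)→c](R))) − π[x,d,c](ρ[c/f](ρ[d/b](ρ[x/u](R))))) → 2
  γ[d; SUM(c)→h](((S ⋈[d=c] π[c](γ[u; MAX(f)→c](R))) − π[x,d,c](ρ[c/f](ρ[d/b](ρ[x/u](R)))))) → 1
  σ[h>7](γ[d; SUM(c)→h](((S ⋈[d=c] π[c](γ[u; MAX(f)→c](R))) − π[x,d,c](ρ[c/f](ρ[d/b](ρ[x/u](R))))))) → 1
  ρ[a/h](σ[h>7](γ[d; SUM(c)→h](((S ⋈[d=c] π[c](γ[u; MAX(f)→c](R))) − π[x,d,c](ρ[c/f](ρ[d/b](ρ[x/u](R)))))))) → 1

== RESULT ==
d | a
8 | 16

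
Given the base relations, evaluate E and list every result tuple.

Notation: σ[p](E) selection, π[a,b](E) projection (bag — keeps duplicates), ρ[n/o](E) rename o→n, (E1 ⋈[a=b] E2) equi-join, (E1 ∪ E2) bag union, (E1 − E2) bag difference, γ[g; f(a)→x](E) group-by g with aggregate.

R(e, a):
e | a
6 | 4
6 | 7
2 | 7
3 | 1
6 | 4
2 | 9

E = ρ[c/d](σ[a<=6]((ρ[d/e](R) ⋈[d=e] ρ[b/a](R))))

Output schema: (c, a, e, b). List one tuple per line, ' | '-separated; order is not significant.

Per-node cardinality:
  R → 6
  ρ[d/e](R) → 6
  R → 6
  ρ[b/a](R) → 6
  (ρ[d/e](R) ⋈[d=e] ρ[b/a](R)) → 14
  σ[a<=6]((ρ[d/e](R) ⋈[d=e] ρ[b/a](R))) → 7
  ρ[c/d](σ[a<=6]((ρ[d/e](R) ⋈[d=e] ρ[b/a](R)))) → 7

== RESULT ==
c | a | e | b
3 | 1 | 3 | 1
6 | 4 | 6 | 4
6 | 4 | 6 | 4
6 | 4 | 6 | 4
6 | 4 | 6 | 4
6 | 4 | 6 | 7
6 | 4 | 6 | 7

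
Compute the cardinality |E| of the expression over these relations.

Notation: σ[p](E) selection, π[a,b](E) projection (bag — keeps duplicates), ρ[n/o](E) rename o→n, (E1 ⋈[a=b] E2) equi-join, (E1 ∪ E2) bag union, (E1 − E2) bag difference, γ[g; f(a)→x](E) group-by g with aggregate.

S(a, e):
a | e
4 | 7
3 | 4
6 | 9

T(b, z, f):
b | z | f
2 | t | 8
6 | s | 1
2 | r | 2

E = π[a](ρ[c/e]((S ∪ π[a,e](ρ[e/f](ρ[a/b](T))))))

Per-node cardinality:
  S → 3
  T → 3
  ρ[a/b](T) → 3
  ρ[e/f](ρ[a/b](T)) → 3
  π[a,e](ρ[e/f](ρ[a/b](T))) → 3
  (S ∪ π[a,e](ρ[e/f](ρ[a/b](T)))) → 6
  ρ[c/e]((S ∪ π[a,e](ρ[e/f](ρ[a/b](T))))) → 6
  π[a](ρ[c/e]((S ∪ π[a,e](ρ[e/f](ρ[a/b](T)))))) → 6

|E| = 6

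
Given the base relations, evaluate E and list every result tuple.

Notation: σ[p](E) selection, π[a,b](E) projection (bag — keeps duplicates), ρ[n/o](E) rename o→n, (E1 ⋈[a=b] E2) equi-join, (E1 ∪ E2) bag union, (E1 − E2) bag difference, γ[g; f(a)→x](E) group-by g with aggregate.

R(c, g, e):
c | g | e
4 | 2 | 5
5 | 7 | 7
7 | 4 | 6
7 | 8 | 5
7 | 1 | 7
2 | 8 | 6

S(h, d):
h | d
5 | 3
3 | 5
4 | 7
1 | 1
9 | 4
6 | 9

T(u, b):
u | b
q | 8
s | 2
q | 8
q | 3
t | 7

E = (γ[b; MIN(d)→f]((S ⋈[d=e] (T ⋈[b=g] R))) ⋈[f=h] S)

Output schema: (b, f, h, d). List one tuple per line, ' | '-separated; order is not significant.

Row counts bottom-up:
  S → 6
  T → 5
  R → 6
  (T ⋈[b=g] R) → 6
  (S ⋈[d=e] (T ⋈[b=g] R)) → 4
  γ[b; MIN(d)→f]((S ⋈[d=e] (T ⋈[b=g] R))) → 3
  S → 6
  (γ[b; MIN(d)→f]((S ⋈[d=e] (T ⋈[b=g] R))) ⋈[f=h] S) → 2

== RESULT ==
b | f | h | d
2 | 5 | 5 | 3
8 | 5 | 5 | 3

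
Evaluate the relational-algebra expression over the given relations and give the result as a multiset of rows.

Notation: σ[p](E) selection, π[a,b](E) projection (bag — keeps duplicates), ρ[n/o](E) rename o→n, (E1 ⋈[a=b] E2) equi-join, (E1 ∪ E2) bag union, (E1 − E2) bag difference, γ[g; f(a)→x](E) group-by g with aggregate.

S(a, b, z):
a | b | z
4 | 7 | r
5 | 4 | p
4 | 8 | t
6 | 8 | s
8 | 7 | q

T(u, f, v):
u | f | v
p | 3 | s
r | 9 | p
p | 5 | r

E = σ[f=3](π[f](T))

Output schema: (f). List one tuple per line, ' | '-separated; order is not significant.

Row counts bottom-up:
  T → 3
  π[f](T) → 3
  σ[f=3](π[f](T)) → 1

== RESULT ==
f
3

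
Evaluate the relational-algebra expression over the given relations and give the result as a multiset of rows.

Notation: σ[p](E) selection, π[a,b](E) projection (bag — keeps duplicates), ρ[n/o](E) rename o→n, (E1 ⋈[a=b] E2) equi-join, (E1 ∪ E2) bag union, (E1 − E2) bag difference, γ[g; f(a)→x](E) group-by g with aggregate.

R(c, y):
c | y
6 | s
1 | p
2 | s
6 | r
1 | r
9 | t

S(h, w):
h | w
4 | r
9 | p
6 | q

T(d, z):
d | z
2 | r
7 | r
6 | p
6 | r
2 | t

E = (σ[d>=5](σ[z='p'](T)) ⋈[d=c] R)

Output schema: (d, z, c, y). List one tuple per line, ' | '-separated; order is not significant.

Per-node cardinality:
  T → 5
  σ[z='p'](T) → 1
  σ[d>=5](σ[z='p'](T)) → 1
  R → 6
  (σ[d>=5](σ[z='p'](T)) ⋈[d=c] R) → 2

== RESULT ==
d | z | c | y
6 | p | 6 | r
6 | p | 6 | s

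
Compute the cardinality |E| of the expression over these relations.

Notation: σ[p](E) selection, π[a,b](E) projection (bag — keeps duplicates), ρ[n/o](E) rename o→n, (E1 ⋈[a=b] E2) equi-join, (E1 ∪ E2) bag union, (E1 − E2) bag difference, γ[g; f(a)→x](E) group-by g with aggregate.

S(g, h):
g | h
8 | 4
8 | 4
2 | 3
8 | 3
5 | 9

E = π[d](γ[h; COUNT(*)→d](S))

Per-node cardinality:
  S → 5
  γ[h; COUNT(*)→d](S) → 3
  π[d](γ[h; COUNT(*)→d](S)) → 3

|E| = 3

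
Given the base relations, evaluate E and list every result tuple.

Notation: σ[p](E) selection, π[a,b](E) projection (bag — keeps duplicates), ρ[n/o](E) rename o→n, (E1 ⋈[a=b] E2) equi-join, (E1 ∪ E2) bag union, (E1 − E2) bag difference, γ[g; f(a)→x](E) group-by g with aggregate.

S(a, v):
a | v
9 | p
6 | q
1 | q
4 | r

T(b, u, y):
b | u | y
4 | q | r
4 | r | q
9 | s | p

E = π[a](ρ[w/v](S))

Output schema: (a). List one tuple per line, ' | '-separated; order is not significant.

Row counts bottom-up:
  S → 4
  ρ[w/v](S) → 4
  π[a](ρ[w/v](S)) → 4

== RESULT ==
a
1
4
6
9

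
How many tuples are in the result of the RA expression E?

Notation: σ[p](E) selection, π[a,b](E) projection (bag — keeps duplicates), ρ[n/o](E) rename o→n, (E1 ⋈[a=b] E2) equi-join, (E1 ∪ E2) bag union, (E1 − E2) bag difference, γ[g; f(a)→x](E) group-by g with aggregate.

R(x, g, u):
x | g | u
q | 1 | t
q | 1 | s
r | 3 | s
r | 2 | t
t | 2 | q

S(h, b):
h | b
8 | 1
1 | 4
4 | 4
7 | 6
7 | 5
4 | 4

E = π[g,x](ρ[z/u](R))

Stepwise |·|:
  R → 5
  ρ[z/u](R) → 5
  π[g,x](ρ[z/u](R)) → 5

|E| = 5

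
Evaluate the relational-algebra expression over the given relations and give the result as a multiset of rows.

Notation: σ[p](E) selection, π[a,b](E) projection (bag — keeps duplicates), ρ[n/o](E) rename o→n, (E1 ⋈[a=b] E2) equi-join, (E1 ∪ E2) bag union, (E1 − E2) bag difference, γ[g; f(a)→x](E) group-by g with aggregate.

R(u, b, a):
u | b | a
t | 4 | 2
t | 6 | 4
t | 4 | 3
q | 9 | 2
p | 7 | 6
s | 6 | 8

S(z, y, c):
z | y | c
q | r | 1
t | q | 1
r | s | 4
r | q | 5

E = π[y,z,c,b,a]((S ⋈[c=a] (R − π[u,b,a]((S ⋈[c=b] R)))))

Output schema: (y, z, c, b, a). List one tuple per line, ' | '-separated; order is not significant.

Row counts bottom-up:
  S → 4
  R → 6
  S → 4
  R → 6
  (S ⋈[c=b] R) → 2
  π[u,b,a]((S ⋈[c=b] R)) → 2
  (R − π[u,b,a]((S ⋈[c=b] R))) → 4
  (S ⋈[c=a] (R − π[u,b,a]((S ⋈[c=b] R)))) → 1
  π[y,z,c,b,a]((S ⋈[c=a] (R − π[u,b,a]((S ⋈[c=b] R))))) → 1

== RESULT ==
y | z | c | b | a
s | r | 4 | 6 | 4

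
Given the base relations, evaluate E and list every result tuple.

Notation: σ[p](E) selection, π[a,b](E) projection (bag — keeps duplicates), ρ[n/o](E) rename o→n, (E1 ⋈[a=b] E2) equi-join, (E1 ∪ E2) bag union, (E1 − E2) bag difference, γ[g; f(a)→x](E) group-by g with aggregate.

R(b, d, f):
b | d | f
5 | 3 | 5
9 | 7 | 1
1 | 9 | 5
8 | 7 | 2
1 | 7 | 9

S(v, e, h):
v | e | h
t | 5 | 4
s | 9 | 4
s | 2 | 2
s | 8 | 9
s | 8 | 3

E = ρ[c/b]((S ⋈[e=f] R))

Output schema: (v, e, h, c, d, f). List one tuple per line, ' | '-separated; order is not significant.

Per-node cardinality:
  S → 5
  R → 5
  (S ⋈[e=f] R) → 4
  ρ[c/b]((S ⋈[e=f] R)) → 4

== RESULT ==
v | e | h | c | d | f
s | 2 | 2 | 8 | 7 | 2
s | 9 | 4 | 1 | 7 | 9
t | 5 | 4 | 1 | 9 | 5
t | 5 | 4 | 5 | 3 | 5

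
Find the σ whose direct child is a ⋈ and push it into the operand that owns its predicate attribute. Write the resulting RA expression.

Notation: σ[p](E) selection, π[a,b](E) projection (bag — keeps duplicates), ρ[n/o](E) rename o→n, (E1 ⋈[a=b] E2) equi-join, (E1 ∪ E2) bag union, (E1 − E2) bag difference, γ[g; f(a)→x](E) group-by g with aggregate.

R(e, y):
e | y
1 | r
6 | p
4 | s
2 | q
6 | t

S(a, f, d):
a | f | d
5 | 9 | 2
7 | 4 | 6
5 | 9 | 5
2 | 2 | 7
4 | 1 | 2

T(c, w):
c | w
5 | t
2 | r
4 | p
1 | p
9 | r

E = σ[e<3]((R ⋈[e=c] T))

σ filters on e, owned by the left side.
E' = (σ[e<3](R) ⋈[e=c] T)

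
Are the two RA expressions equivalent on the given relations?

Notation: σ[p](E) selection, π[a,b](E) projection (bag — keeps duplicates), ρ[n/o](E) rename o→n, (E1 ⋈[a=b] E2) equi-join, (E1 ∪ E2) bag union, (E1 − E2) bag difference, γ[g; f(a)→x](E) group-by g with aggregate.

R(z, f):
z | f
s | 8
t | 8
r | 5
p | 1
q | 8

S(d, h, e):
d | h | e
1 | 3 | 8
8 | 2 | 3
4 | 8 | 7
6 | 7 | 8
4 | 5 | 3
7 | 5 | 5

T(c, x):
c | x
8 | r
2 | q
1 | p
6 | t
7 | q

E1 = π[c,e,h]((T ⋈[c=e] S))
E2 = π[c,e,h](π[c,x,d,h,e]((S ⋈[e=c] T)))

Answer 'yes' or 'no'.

E1 subexpression sizes:
  T → 5
  S → 6
  (T ⋈[c=e] S) → 3
  π[c,e,h]((T ⋈[c=e] S)) → 3
E2 subexpression sizes:
  S → 6
  T → 5
  (S ⋈[e=c] T) → 3
  π[c,x,d,h,e]((S ⋈[e=c] T)) → 3
  π[c,e,h](π[c,x,d,h,e]((S ⋈[e=c] T))) → 3

E1 and E2 produce the same multiset:
c | e | h
7 | 7 | 8
8 | 8 | 3
8 | 8 | 7

yes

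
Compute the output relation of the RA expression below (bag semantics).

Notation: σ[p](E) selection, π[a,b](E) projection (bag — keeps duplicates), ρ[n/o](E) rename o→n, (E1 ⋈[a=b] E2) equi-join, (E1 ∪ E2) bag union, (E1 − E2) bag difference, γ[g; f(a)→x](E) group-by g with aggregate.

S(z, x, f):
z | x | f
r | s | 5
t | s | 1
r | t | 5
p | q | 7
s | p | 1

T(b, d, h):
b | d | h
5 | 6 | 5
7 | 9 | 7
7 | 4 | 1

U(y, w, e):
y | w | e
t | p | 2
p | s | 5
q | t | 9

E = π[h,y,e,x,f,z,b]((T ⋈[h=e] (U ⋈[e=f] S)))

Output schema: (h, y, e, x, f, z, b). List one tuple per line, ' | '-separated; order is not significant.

Per-node cardinality:
  T → 3
  U → 3
  S → 5
  (U ⋈[e=f] S) → 2
  (T ⋈[h=e] (U ⋈[e=f] S)) → 2
  π[h,y,e,x,f,z,b]((T ⋈[h=e] (U ⋈[e=f] S))) → 2

== RESULT ==
h | y | e | x | f | z | b
5 | p | 5 | s | 5 | r | 5
5 | p | 5 | t | 5 | r | 5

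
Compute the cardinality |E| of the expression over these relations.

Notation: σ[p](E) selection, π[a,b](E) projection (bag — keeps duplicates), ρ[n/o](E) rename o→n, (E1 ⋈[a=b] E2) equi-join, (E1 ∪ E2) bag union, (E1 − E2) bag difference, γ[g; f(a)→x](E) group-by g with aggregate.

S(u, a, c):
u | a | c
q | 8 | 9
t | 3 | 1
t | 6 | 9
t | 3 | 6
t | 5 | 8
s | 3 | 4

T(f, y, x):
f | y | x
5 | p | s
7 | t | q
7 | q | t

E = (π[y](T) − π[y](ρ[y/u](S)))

Row counts bottom-up:
  T → 3
  π[y](T) → 3
  S → 6
  ρ[y/u](S) → 6
  π[y](ρ[y/u](S)) → 6
  (π[y](T) − π[y](ρ[y/u](S))) → 1

|E| = 1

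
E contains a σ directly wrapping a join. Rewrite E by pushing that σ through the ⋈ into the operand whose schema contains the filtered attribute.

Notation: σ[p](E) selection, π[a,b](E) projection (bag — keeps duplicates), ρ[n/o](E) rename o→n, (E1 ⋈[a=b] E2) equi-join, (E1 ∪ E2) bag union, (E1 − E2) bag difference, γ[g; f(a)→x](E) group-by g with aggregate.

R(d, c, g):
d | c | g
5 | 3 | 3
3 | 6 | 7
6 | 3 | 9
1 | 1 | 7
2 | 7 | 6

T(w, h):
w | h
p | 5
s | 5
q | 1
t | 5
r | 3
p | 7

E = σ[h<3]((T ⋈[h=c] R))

σ filters on h, owned by the left side.
E' = (σ[h<3](T) ⋈[h=c] R)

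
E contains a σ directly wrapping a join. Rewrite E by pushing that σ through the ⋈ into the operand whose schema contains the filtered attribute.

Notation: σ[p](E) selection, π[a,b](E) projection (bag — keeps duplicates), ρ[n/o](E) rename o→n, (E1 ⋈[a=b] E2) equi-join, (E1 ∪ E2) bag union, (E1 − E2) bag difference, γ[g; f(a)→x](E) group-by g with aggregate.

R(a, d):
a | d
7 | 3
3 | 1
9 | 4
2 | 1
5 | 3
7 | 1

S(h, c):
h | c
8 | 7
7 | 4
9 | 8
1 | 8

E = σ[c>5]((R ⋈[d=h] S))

σ filters on c, owned by the right side.
E' = (R ⋈[d=h] σ[c>5](S))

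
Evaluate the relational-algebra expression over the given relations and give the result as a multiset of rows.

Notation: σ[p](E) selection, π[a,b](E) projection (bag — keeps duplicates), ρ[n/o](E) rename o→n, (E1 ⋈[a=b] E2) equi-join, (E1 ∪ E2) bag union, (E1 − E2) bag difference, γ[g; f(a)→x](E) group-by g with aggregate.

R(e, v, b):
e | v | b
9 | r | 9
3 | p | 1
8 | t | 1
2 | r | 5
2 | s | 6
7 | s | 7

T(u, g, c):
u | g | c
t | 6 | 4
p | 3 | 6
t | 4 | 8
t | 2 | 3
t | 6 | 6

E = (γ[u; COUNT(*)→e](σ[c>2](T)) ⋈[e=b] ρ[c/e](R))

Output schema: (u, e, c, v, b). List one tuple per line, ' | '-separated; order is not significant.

Subexpression sizes:
  T → 5
  σ[c>2](T) → 5
  γ[u; COUNT(*)→e](σ[c>2](T)) → 2
  R → 6
  ρ[c/e](R) → 6
  (γ[u; COUNT(*)→e](σ[c>2](T)) ⋈[e=b] ρ[c/e](R)) → 2

== RESULT ==
u | e | c | v | b
p | 1 | 3 | p | 1
p | 1 | 8 | t | 1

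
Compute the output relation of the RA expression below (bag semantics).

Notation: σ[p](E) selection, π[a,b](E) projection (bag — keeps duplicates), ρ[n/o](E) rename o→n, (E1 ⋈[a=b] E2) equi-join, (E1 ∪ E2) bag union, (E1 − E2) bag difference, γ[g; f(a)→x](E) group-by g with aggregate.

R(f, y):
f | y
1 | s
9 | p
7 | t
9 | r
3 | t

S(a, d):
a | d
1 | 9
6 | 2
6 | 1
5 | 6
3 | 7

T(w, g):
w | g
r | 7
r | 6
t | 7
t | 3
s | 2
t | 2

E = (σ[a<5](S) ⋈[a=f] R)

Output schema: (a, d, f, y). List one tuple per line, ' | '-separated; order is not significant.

Per-node cardinality:
  S → 5
  σ[a<5](S) → 2
  R → 5
  (σ[a<5](S) ⋈[a=f] R) → 2

== RESULT ==
a | d | f | y
1 | 9 | 1 | s
3 | 7 | 3 | t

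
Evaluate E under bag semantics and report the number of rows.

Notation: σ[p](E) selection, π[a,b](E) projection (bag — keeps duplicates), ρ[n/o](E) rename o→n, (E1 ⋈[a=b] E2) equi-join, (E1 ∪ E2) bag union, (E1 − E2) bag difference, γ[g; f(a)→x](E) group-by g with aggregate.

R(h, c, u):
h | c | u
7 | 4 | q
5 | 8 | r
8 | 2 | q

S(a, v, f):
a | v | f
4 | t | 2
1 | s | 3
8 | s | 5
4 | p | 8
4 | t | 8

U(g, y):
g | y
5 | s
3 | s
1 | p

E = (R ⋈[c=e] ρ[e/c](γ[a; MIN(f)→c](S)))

Subexpression sizes:
  R → 3
  S → 5
  γ[a; MIN(f)→c](S) → 3
  ρ[e/c](γ[a; MIN(f)→c](S)) → 3
  (R ⋈[c=e] ρ[e/c](γ[a; MIN(f)→c](S))) → 1

|E| = 1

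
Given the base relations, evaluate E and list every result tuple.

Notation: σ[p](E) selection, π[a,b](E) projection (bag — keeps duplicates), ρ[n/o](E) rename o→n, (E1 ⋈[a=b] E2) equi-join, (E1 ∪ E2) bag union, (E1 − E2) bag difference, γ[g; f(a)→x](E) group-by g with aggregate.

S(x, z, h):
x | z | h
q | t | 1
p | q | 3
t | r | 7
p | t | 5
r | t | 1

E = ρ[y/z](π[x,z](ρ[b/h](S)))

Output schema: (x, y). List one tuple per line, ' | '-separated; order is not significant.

Per-node cardinality:
  S → 5
  ρ[b/h](S) → 5
  π[x,z](ρ[b/h](S)) → 5
  ρ[y/z](π[x,z](ρ[b/h](S))) → 5

== RESULT ==
x | y
p | q
p | t
q | t
r | t
t | r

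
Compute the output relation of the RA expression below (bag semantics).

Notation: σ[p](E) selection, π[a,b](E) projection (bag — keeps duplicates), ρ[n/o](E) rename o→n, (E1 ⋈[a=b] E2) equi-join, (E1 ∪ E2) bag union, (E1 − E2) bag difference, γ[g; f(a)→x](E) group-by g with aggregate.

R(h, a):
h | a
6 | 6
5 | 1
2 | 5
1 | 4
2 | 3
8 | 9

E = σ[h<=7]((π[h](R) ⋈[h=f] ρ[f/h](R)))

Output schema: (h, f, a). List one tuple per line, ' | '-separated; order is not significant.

Per-node cardinality:
  R → 6
  π[h](R) → 6
  R → 6
  ρ[f/h](R) → 6
  (π[h](R) ⋈[h=f] ρ[f/h](R)) → 8
  σ[h<=7]((π[h](R) ⋈[h=f] ρ[f/h](R))) → 7

== RESULT ==
h | f | a
1 | 1 | 4
2 | 2 | 3
2 | 2 | 3
2 | 2 | 5
2 | 2 | 5
5 | 5 | 1
6 | 6 | 6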